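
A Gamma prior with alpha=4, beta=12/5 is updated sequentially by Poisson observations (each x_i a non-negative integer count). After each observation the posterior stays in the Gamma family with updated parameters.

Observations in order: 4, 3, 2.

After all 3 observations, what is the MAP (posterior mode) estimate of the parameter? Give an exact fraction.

20/9

obs 1: x=4 → posterior Gamma(8, 17/5)
obs 2: x=3 → posterior Gamma(11, 22/5)
obs 3: x=2 → posterior Gamma(13, 27/5)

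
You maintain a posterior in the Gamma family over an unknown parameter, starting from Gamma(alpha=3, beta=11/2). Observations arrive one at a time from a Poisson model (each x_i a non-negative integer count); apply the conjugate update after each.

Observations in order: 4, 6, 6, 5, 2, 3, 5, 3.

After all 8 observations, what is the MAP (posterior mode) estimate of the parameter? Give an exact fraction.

8/3

obs 1: x=4 → posterior Gamma(7, 13/2)
obs 2: x=6 → posterior Gamma(13, 15/2)
obs 3: x=6 → posterior Gamma(19, 17/2)
obs 4: x=5 → posterior Gamma(24, 19/2)
obs 5: x=2 → posterior Gamma(26, 21/2)
obs 6: x=3 → posterior Gamma(29, 23/2)
obs 7: x=5 → posterior Gamma(34, 25/2)
obs 8: x=3 → posterior Gamma(37, 27/2)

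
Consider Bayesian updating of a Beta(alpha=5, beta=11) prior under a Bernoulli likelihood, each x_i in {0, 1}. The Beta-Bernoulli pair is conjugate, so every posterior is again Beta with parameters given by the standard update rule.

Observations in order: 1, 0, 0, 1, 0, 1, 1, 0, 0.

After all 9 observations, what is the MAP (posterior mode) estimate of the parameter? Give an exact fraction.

obs 1: x=1 → posterior Beta(6, 11)
obs 2: x=0 → posterior Beta(6, 12)
obs 3: x=0 → posterior Beta(6, 13)
obs 4: x=1 → posterior Beta(7, 13)
obs 5: x=0 → posterior Beta(7, 14)
obs 6: x=1 → posterior Beta(8, 14)
obs 7: x=1 → posterior Beta(9, 14)
obs 8: x=0 → posterior Beta(9, 15)
obs 9: x=0 → posterior Beta(9, 16)

8/23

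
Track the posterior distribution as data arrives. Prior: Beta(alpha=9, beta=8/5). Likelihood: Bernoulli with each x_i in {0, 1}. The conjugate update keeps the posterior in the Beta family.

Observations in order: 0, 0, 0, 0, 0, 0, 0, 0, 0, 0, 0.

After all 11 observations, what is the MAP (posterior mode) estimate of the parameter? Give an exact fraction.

20/49

obs 1: x=0 → posterior Beta(9, 13/5)
obs 2: x=0 → posterior Beta(9, 18/5)
obs 3: x=0 → posterior Beta(9, 23/5)
obs 4: x=0 → posterior Beta(9, 28/5)
obs 5: x=0 → posterior Beta(9, 33/5)
obs 6: x=0 → posterior Beta(9, 38/5)
obs 7: x=0 → posterior Beta(9, 43/5)
obs 8: x=0 → posterior Beta(9, 48/5)
obs 9: x=0 → posterior Beta(9, 53/5)
obs 10: x=0 → posterior Beta(9, 58/5)
obs 11: x=0 → posterior Beta(9, 63/5)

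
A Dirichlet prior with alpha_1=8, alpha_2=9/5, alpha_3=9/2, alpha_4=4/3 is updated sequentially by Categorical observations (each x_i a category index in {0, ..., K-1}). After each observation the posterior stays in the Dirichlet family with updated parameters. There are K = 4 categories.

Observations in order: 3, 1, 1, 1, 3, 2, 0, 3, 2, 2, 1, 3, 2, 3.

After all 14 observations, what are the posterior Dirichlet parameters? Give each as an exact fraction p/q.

alpha_1=9, alpha_2=29/5, alpha_3=17/2, alpha_4=19/3

obs 1: x=3 → posterior Dirichlet(8, 9/5, 9/2, 7/3)
obs 2: x=1 → posterior Dirichlet(8, 14/5, 9/2, 7/3)
obs 3: x=1 → posterior Dirichlet(8, 19/5, 9/2, 7/3)
obs 4: x=1 → posterior Dirichlet(8, 24/5, 9/2, 7/3)
obs 5: x=3 → posterior Dirichlet(8, 24/5, 9/2, 10/3)
obs 6: x=2 → posterior Dirichlet(8, 24/5, 11/2, 10/3)
obs 7: x=0 → posterior Dirichlet(9, 24/5, 11/2, 10/3)
obs 8: x=3 → posterior Dirichlet(9, 24/5, 11/2, 13/3)
obs 9: x=2 → posterior Dirichlet(9, 24/5, 13/2, 13/3)
obs 10: x=2 → posterior Dirichlet(9, 24/5, 15/2, 13/3)
obs 11: x=1 → posterior Dirichlet(9, 29/5, 15/2, 13/3)
obs 12: x=3 → posterior Dirichlet(9, 29/5, 15/2, 16/3)
obs 13: x=2 → posterior Dirichlet(9, 29/5, 17/2, 16/3)
obs 14: x=3 → posterior Dirichlet(9, 29/5, 17/2, 19/3)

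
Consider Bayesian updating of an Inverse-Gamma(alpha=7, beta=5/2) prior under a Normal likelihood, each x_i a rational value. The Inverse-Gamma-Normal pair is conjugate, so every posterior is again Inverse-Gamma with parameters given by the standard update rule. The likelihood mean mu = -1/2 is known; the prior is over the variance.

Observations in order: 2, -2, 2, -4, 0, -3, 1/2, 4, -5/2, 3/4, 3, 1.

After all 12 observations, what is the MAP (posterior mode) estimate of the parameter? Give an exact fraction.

obs 1: x=2 → posterior Inverse-Gamma(15/2, 45/8)
obs 2: x=-2 → posterior Inverse-Gamma(8, 27/4)
obs 3: x=2 → posterior Inverse-Gamma(17/2, 79/8)
obs 4: x=-4 → posterior Inverse-Gamma(9, 16)
obs 5: x=0 → posterior Inverse-Gamma(19/2, 129/8)
obs 6: x=-3 → posterior Inverse-Gamma(10, 77/4)
obs 7: x=1/2 → posterior Inverse-Gamma(21/2, 79/4)
obs 8: x=4 → posterior Inverse-Gamma(11, 239/8)
obs 9: x=-5/2 → posterior Inverse-Gamma(23/2, 255/8)
obs 10: x=3/4 → posterior Inverse-Gamma(12, 1045/32)
obs 11: x=3 → posterior Inverse-Gamma(25/2, 1241/32)
obs 12: x=1 → posterior Inverse-Gamma(13, 1277/32)

1277/448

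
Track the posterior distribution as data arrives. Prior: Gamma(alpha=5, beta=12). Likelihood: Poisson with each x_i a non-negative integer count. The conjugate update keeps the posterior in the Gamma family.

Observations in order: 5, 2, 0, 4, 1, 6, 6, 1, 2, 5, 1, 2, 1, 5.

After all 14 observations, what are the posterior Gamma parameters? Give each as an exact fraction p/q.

alpha=46, beta=26

obs 1: x=5 → posterior Gamma(10, 13)
obs 2: x=2 → posterior Gamma(12, 14)
obs 3: x=0 → posterior Gamma(12, 15)
obs 4: x=4 → posterior Gamma(16, 16)
obs 5: x=1 → posterior Gamma(17, 17)
obs 6: x=6 → posterior Gamma(23, 18)
obs 7: x=6 → posterior Gamma(29, 19)
obs 8: x=1 → posterior Gamma(30, 20)
obs 9: x=2 → posterior Gamma(32, 21)
obs 10: x=5 → posterior Gamma(37, 22)
obs 11: x=1 → posterior Gamma(38, 23)
obs 12: x=2 → posterior Gamma(40, 24)
obs 13: x=1 → posterior Gamma(41, 25)
obs 14: x=5 → posterior Gamma(46, 26)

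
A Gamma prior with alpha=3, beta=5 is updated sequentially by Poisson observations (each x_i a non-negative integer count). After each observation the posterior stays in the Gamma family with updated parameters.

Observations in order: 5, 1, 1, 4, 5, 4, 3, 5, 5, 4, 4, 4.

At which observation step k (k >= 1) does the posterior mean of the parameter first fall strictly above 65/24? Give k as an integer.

k = 11

obs 1: x=5 → posterior Gamma(8, 6)
obs 2: x=1 → posterior Gamma(9, 7)
obs 3: x=1 → posterior Gamma(10, 8)
obs 4: x=4 → posterior Gamma(14, 9)
obs 5: x=5 → posterior Gamma(19, 10)
obs 6: x=4 → posterior Gamma(23, 11)
obs 7: x=3 → posterior Gamma(26, 12)
obs 8: x=5 → posterior Gamma(31, 13)
obs 9: x=5 → posterior Gamma(36, 14)
obs 10: x=4 → posterior Gamma(40, 15)
obs 11: x=4 → posterior Gamma(44, 16)
obs 12: x=4 → posterior Gamma(48, 17)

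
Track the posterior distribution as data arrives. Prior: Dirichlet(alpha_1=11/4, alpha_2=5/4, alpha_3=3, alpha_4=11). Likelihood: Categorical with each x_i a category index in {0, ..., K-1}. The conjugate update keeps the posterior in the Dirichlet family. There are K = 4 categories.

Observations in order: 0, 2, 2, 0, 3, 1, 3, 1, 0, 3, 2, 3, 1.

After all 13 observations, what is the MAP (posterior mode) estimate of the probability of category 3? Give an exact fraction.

14/27

obs 1: x=0 → posterior Dirichlet(15/4, 5/4, 3, 11)
obs 2: x=2 → posterior Dirichlet(15/4, 5/4, 4, 11)
obs 3: x=2 → posterior Dirichlet(15/4, 5/4, 5, 11)
obs 4: x=0 → posterior Dirichlet(19/4, 5/4, 5, 11)
obs 5: x=3 → posterior Dirichlet(19/4, 5/4, 5, 12)
obs 6: x=1 → posterior Dirichlet(19/4, 9/4, 5, 12)
obs 7: x=3 → posterior Dirichlet(19/4, 9/4, 5, 13)
obs 8: x=1 → posterior Dirichlet(19/4, 13/4, 5, 13)
obs 9: x=0 → posterior Dirichlet(23/4, 13/4, 5, 13)
obs 10: x=3 → posterior Dirichlet(23/4, 13/4, 5, 14)
obs 11: x=2 → posterior Dirichlet(23/4, 13/4, 6, 14)
obs 12: x=3 → posterior Dirichlet(23/4, 13/4, 6, 15)
obs 13: x=1 → posterior Dirichlet(23/4, 17/4, 6, 15)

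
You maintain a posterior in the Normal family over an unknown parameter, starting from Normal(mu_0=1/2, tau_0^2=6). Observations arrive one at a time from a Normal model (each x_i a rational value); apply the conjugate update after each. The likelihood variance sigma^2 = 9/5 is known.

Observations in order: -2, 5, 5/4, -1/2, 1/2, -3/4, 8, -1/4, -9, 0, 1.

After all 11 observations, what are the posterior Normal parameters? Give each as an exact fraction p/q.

obs 1: x=-2 → posterior Normal(-37/26, 18/13)
obs 2: x=5 → posterior Normal(63/46, 18/23)
obs 3: x=5/4 → posterior Normal(4/3, 6/11)
obs 4: x=-1/2 → posterior Normal(39/43, 18/43)
obs 5: x=1/2 → posterior Normal(44/53, 18/53)
obs 6: x=-3/4 → posterior Normal(73/126, 2/7)
obs 7: x=8 → posterior Normal(233/146, 18/73)
obs 8: x=-1/4 → posterior Normal(114/83, 18/83)
obs 9: x=-9 → posterior Normal(8/31, 6/31)
obs 10: x=0 → posterior Normal(24/103, 18/103)
obs 11: x=1 → posterior Normal(34/113, 18/113)

mu_0=34/113, tau_0^2=18/113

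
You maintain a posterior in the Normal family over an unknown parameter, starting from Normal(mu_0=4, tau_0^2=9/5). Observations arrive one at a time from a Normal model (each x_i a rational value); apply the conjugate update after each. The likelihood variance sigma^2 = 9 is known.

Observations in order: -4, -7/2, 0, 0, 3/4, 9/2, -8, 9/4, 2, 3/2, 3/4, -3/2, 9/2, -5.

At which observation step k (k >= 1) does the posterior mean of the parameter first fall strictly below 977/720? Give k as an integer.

k = 5

obs 1: x=-4 → posterior Normal(8/3, 3/2)
obs 2: x=-7/2 → posterior Normal(25/14, 9/7)
obs 3: x=0 → posterior Normal(25/16, 9/8)
obs 4: x=0 → posterior Normal(25/18, 1)
obs 5: x=3/4 → posterior Normal(53/40, 9/10)
obs 6: x=9/2 → posterior Normal(71/44, 9/11)
obs 7: x=-8 → posterior Normal(13/16, 3/4)
obs 8: x=9/4 → posterior Normal(12/13, 9/13)
obs 9: x=2 → posterior Normal(1, 9/14)
obs 10: x=3/2 → posterior Normal(31/30, 3/5)
obs 11: x=3/4 → posterior Normal(65/64, 9/16)
obs 12: x=-3/2 → posterior Normal(59/68, 9/17)
obs 13: x=9/2 → posterior Normal(77/72, 1/2)
obs 14: x=-5 → posterior Normal(3/4, 9/19)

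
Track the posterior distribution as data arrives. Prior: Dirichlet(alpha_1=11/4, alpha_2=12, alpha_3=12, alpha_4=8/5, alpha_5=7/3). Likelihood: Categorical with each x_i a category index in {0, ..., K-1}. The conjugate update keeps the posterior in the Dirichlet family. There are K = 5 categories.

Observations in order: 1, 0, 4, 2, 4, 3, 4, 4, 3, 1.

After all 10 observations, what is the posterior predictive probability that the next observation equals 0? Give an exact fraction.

obs 1: x=1 → posterior Dirichlet(11/4, 13, 12, 8/5, 7/3)
obs 2: x=0 → posterior Dirichlet(15/4, 13, 12, 8/5, 7/3)
obs 3: x=4 → posterior Dirichlet(15/4, 13, 12, 8/5, 10/3)
obs 4: x=2 → posterior Dirichlet(15/4, 13, 13, 8/5, 10/3)
obs 5: x=4 → posterior Dirichlet(15/4, 13, 13, 8/5, 13/3)
obs 6: x=3 → posterior Dirichlet(15/4, 13, 13, 13/5, 13/3)
obs 7: x=4 → posterior Dirichlet(15/4, 13, 13, 13/5, 16/3)
obs 8: x=4 → posterior Dirichlet(15/4, 13, 13, 13/5, 19/3)
obs 9: x=3 → posterior Dirichlet(15/4, 13, 13, 18/5, 19/3)
obs 10: x=1 → posterior Dirichlet(15/4, 14, 13, 18/5, 19/3)

225/2441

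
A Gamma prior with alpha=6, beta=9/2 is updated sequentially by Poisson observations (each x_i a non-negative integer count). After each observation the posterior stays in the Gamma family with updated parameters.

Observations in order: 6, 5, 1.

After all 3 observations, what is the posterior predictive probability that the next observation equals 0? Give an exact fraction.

obs 1: x=6 → posterior Gamma(12, 11/2)
obs 2: x=5 → posterior Gamma(17, 13/2)
obs 3: x=1 → posterior Gamma(18, 15/2)

1477891880035400390625/14063084452067724991009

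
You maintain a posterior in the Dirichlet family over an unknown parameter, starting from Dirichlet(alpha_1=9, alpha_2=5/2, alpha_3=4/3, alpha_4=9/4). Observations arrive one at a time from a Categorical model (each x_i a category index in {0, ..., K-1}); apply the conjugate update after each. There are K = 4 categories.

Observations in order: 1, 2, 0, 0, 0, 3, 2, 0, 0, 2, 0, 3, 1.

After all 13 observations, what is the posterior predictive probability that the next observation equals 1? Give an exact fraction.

54/337

obs 1: x=1 → posterior Dirichlet(9, 7/2, 4/3, 9/4)
obs 2: x=2 → posterior Dirichlet(9, 7/2, 7/3, 9/4)
obs 3: x=0 → posterior Dirichlet(10, 7/2, 7/3, 9/4)
obs 4: x=0 → posterior Dirichlet(11, 7/2, 7/3, 9/4)
obs 5: x=0 → posterior Dirichlet(12, 7/2, 7/3, 9/4)
obs 6: x=3 → posterior Dirichlet(12, 7/2, 7/3, 13/4)
obs 7: x=2 → posterior Dirichlet(12, 7/2, 10/3, 13/4)
obs 8: x=0 → posterior Dirichlet(13, 7/2, 10/3, 13/4)
obs 9: x=0 → posterior Dirichlet(14, 7/2, 10/3, 13/4)
obs 10: x=2 → posterior Dirichlet(14, 7/2, 13/3, 13/4)
obs 11: x=0 → posterior Dirichlet(15, 7/2, 13/3, 13/4)
obs 12: x=3 → posterior Dirichlet(15, 7/2, 13/3, 17/4)
obs 13: x=1 → posterior Dirichlet(15, 9/2, 13/3, 17/4)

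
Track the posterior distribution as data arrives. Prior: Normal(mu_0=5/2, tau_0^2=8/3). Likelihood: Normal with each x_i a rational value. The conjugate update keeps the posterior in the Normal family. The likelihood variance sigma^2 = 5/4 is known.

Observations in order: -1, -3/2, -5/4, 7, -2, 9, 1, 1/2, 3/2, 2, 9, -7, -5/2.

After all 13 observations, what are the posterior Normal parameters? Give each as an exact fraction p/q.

mu_0=1019/862, tau_0^2=40/431

obs 1: x=-1 → posterior Normal(11/94, 40/47)
obs 2: x=-3/2 → posterior Normal(-85/158, 40/79)
obs 3: x=-5/4 → posterior Normal(-55/74, 40/111)
obs 4: x=7 → posterior Normal(283/286, 40/143)
obs 5: x=-2 → posterior Normal(31/70, 8/35)
obs 6: x=9 → posterior Normal(731/414, 40/207)
obs 7: x=1 → posterior Normal(795/478, 40/239)
obs 8: x=1/2 → posterior Normal(827/542, 40/271)
obs 9: x=3/2 → posterior Normal(923/606, 40/303)
obs 10: x=2 → posterior Normal(1051/670, 8/67)
obs 11: x=9 → posterior Normal(1627/734, 40/367)
obs 12: x=-7 → posterior Normal(393/266, 40/399)
obs 13: x=-5/2 → posterior Normal(1019/862, 40/431)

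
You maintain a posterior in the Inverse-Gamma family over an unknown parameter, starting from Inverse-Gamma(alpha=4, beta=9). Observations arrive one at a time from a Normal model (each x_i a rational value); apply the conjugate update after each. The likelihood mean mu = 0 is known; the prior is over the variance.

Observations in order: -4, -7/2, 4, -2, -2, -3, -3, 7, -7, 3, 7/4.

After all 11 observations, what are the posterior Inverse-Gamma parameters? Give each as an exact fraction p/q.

obs 1: x=-4 → posterior Inverse-Gamma(9/2, 17)
obs 2: x=-7/2 → posterior Inverse-Gamma(5, 185/8)
obs 3: x=4 → posterior Inverse-Gamma(11/2, 249/8)
obs 4: x=-2 → posterior Inverse-Gamma(6, 265/8)
obs 5: x=-2 → posterior Inverse-Gamma(13/2, 281/8)
obs 6: x=-3 → posterior Inverse-Gamma(7, 317/8)
obs 7: x=-3 → posterior Inverse-Gamma(15/2, 353/8)
obs 8: x=7 → posterior Inverse-Gamma(8, 549/8)
obs 9: x=-7 → posterior Inverse-Gamma(17/2, 745/8)
obs 10: x=3 → posterior Inverse-Gamma(9, 781/8)
obs 11: x=7/4 → posterior Inverse-Gamma(19/2, 3173/32)

alpha=19/2, beta=3173/32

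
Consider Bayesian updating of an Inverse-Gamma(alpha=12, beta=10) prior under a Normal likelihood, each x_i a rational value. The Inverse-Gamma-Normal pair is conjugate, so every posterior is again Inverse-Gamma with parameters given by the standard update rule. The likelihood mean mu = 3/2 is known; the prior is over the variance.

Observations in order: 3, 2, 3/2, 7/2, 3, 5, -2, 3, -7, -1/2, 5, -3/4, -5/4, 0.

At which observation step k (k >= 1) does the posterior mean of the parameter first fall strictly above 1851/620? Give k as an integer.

obs 1: x=3 → posterior Inverse-Gamma(25/2, 89/8)
obs 2: x=2 → posterior Inverse-Gamma(13, 45/4)
obs 3: x=3/2 → posterior Inverse-Gamma(27/2, 45/4)
obs 4: x=7/2 → posterior Inverse-Gamma(14, 53/4)
obs 5: x=3 → posterior Inverse-Gamma(29/2, 115/8)
obs 6: x=5 → posterior Inverse-Gamma(15, 41/2)
obs 7: x=-2 → posterior Inverse-Gamma(31/2, 213/8)
obs 8: x=3 → posterior Inverse-Gamma(16, 111/4)
obs 9: x=-7 → posterior Inverse-Gamma(33/2, 511/8)
obs 10: x=-1/2 → posterior Inverse-Gamma(17, 527/8)
obs 11: x=5 → posterior Inverse-Gamma(35/2, 72)
obs 12: x=-3/4 → posterior Inverse-Gamma(18, 2385/32)
obs 13: x=-5/4 → posterior Inverse-Gamma(37/2, 1253/16)
obs 14: x=0 → posterior Inverse-Gamma(19, 1271/16)

k = 9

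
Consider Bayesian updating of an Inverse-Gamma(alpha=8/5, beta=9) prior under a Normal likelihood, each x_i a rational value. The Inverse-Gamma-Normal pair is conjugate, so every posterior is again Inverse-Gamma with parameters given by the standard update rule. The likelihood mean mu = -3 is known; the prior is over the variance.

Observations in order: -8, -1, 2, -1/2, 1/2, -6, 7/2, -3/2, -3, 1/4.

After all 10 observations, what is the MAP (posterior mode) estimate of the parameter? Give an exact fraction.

obs 1: x=-8 → posterior Inverse-Gamma(21/10, 43/2)
obs 2: x=-1 → posterior Inverse-Gamma(13/5, 47/2)
obs 3: x=2 → posterior Inverse-Gamma(31/10, 36)
obs 4: x=-1/2 → posterior Inverse-Gamma(18/5, 313/8)
obs 5: x=1/2 → posterior Inverse-Gamma(41/10, 181/4)
obs 6: x=-6 → posterior Inverse-Gamma(23/5, 199/4)
obs 7: x=7/2 → posterior Inverse-Gamma(51/10, 567/8)
obs 8: x=-3/2 → posterior Inverse-Gamma(28/5, 72)
obs 9: x=-3 → posterior Inverse-Gamma(61/10, 72)
obs 10: x=1/4 → posterior Inverse-Gamma(33/5, 2473/32)

12365/1216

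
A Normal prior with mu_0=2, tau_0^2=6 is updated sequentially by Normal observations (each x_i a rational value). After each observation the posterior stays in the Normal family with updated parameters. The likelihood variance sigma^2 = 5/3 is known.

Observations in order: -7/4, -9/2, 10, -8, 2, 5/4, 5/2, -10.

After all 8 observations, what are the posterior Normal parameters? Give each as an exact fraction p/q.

obs 1: x=-7/4 → posterior Normal(-43/46, 30/23)
obs 2: x=-9/2 → posterior Normal(-5/2, 30/41)
obs 3: x=10 → posterior Normal(155/118, 30/59)
obs 4: x=-8 → posterior Normal(-19/22, 30/77)
obs 5: x=2 → posterior Normal(-61/190, 6/19)
obs 6: x=5/4 → posterior Normal(-8/113, 30/113)
obs 7: x=5/2 → posterior Normal(37/131, 30/131)
obs 8: x=-10 → posterior Normal(-143/149, 30/149)

mu_0=-143/149, tau_0^2=30/149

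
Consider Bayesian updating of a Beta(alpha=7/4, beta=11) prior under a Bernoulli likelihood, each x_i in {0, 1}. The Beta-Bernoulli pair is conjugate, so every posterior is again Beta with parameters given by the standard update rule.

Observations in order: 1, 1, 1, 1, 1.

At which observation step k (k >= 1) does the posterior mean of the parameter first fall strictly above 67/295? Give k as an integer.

obs 1: x=1 → posterior Beta(11/4, 11)
obs 2: x=1 → posterior Beta(15/4, 11)
obs 3: x=1 → posterior Beta(19/4, 11)
obs 4: x=1 → posterior Beta(23/4, 11)
obs 5: x=1 → posterior Beta(27/4, 11)

k = 2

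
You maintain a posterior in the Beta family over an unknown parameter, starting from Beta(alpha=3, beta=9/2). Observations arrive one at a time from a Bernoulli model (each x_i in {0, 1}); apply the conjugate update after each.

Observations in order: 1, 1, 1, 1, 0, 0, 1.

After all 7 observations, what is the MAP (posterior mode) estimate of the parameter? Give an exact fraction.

14/25

obs 1: x=1 → posterior Beta(4, 9/2)
obs 2: x=1 → posterior Beta(5, 9/2)
obs 3: x=1 → posterior Beta(6, 9/2)
obs 4: x=1 → posterior Beta(7, 9/2)
obs 5: x=0 → posterior Beta(7, 11/2)
obs 6: x=0 → posterior Beta(7, 13/2)
obs 7: x=1 → posterior Beta(8, 13/2)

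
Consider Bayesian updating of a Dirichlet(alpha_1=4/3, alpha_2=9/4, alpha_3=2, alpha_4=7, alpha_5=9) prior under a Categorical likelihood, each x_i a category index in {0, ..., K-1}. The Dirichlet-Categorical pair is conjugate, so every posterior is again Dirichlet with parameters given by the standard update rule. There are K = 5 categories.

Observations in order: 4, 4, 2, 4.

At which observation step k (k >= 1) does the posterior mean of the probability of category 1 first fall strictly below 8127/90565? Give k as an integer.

k = 4

obs 1: x=4 → posterior Dirichlet(4/3, 9/4, 2, 7, 10)
obs 2: x=4 → posterior Dirichlet(4/3, 9/4, 2, 7, 11)
obs 3: x=2 → posterior Dirichlet(4/3, 9/4, 3, 7, 11)
obs 4: x=4 → posterior Dirichlet(4/3, 9/4, 3, 7, 12)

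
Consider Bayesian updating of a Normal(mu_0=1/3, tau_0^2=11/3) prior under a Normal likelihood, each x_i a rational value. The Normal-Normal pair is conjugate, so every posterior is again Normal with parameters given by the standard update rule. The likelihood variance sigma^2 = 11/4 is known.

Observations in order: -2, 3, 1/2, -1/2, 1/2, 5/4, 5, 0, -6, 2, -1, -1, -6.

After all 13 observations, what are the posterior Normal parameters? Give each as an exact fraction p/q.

mu_0=-16/55, tau_0^2=1/5

obs 1: x=-2 → posterior Normal(-1, 11/7)
obs 2: x=3 → posterior Normal(5/11, 1)
obs 3: x=1/2 → posterior Normal(7/15, 11/15)
obs 4: x=-1/2 → posterior Normal(5/19, 11/19)
obs 5: x=1/2 → posterior Normal(7/23, 11/23)
obs 6: x=5/4 → posterior Normal(4/9, 11/27)
obs 7: x=5 → posterior Normal(32/31, 11/31)
obs 8: x=0 → posterior Normal(32/35, 11/35)
obs 9: x=-6 → posterior Normal(8/39, 11/39)
obs 10: x=2 → posterior Normal(16/43, 11/43)
obs 11: x=-1 → posterior Normal(12/47, 11/47)
obs 12: x=-1 → posterior Normal(8/51, 11/51)
obs 13: x=-6 → posterior Normal(-16/55, 1/5)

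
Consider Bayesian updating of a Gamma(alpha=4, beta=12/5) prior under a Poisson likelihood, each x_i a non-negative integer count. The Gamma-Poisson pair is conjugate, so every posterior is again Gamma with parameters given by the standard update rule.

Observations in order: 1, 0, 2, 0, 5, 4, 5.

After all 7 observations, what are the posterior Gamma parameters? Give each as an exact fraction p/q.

obs 1: x=1 → posterior Gamma(5, 17/5)
obs 2: x=0 → posterior Gamma(5, 22/5)
obs 3: x=2 → posterior Gamma(7, 27/5)
obs 4: x=0 → posterior Gamma(7, 32/5)
obs 5: x=5 → posterior Gamma(12, 37/5)
obs 6: x=4 → posterior Gamma(16, 42/5)
obs 7: x=5 → posterior Gamma(21, 47/5)

alpha=21, beta=47/5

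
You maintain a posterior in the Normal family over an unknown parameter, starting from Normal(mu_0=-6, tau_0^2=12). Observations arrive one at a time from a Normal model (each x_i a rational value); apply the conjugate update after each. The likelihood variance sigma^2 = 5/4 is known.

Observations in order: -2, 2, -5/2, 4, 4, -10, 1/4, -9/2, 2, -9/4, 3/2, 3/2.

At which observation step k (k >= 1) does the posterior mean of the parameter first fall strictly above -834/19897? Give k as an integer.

obs 1: x=-2 → posterior Normal(-126/53, 60/53)
obs 2: x=2 → posterior Normal(-30/101, 60/101)
obs 3: x=-5/2 → posterior Normal(-150/149, 60/149)
obs 4: x=4 → posterior Normal(42/197, 60/197)
obs 5: x=4 → posterior Normal(234/245, 12/49)
obs 6: x=-10 → posterior Normal(-246/293, 60/293)
obs 7: x=1/4 → posterior Normal(-234/341, 60/341)
obs 8: x=-9/2 → posterior Normal(-450/389, 60/389)
obs 9: x=2 → posterior Normal(-354/437, 60/437)
obs 10: x=-9/4 → posterior Normal(-462/485, 12/97)
obs 11: x=3/2 → posterior Normal(-30/41, 60/533)
obs 12: x=3/2 → posterior Normal(-318/581, 60/581)

k = 4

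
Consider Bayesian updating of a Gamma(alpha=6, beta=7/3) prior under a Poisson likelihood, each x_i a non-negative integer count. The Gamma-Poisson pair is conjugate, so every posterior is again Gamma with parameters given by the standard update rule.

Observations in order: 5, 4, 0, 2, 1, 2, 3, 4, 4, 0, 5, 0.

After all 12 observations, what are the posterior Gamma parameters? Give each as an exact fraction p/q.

obs 1: x=5 → posterior Gamma(11, 10/3)
obs 2: x=4 → posterior Gamma(15, 13/3)
obs 3: x=0 → posterior Gamma(15, 16/3)
obs 4: x=2 → posterior Gamma(17, 19/3)
obs 5: x=1 → posterior Gamma(18, 22/3)
obs 6: x=2 → posterior Gamma(20, 25/3)
obs 7: x=3 → posterior Gamma(23, 28/3)
obs 8: x=4 → posterior Gamma(27, 31/3)
obs 9: x=4 → posterior Gamma(31, 34/3)
obs 10: x=0 → posterior Gamma(31, 37/3)
obs 11: x=5 → posterior Gamma(36, 40/3)
obs 12: x=0 → posterior Gamma(36, 43/3)

alpha=36, beta=43/3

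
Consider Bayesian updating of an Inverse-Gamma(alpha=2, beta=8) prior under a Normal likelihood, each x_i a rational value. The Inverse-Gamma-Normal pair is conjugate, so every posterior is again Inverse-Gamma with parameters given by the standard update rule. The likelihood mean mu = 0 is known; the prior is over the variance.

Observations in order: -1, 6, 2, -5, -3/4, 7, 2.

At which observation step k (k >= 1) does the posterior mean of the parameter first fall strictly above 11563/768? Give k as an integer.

obs 1: x=-1 → posterior Inverse-Gamma(5/2, 17/2)
obs 2: x=6 → posterior Inverse-Gamma(3, 53/2)
obs 3: x=2 → posterior Inverse-Gamma(7/2, 57/2)
obs 4: x=-5 → posterior Inverse-Gamma(4, 41)
obs 5: x=-3/4 → posterior Inverse-Gamma(9/2, 1321/32)
obs 6: x=7 → posterior Inverse-Gamma(5, 2105/32)
obs 7: x=2 → posterior Inverse-Gamma(11/2, 2169/32)

k = 6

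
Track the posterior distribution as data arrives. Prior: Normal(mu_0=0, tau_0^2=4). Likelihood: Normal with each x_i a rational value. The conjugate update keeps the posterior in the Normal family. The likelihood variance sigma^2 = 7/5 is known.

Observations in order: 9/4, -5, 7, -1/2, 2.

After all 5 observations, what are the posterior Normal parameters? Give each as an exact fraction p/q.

obs 1: x=9/4 → posterior Normal(5/3, 28/27)
obs 2: x=-5 → posterior Normal(-55/47, 28/47)
obs 3: x=7 → posterior Normal(85/67, 28/67)
obs 4: x=-1/2 → posterior Normal(25/29, 28/87)
obs 5: x=2 → posterior Normal(115/107, 28/107)

mu_0=115/107, tau_0^2=28/107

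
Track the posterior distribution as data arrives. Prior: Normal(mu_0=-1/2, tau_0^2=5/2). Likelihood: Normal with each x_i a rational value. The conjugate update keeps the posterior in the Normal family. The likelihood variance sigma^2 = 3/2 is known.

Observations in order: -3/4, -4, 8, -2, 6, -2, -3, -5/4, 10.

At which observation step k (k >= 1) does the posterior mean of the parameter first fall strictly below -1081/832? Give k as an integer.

obs 1: x=-3/4 → posterior Normal(-21/32, 15/16)
obs 2: x=-4 → posterior Normal(-101/52, 15/26)
obs 3: x=8 → posterior Normal(59/72, 5/12)
obs 4: x=-2 → posterior Normal(19/92, 15/46)
obs 5: x=6 → posterior Normal(139/112, 15/56)
obs 6: x=-2 → posterior Normal(3/4, 5/22)
obs 7: x=-3 → posterior Normal(39/152, 15/76)
obs 8: x=-5/4 → posterior Normal(7/86, 15/86)
obs 9: x=10 → posterior Normal(107/96, 5/32)

k = 2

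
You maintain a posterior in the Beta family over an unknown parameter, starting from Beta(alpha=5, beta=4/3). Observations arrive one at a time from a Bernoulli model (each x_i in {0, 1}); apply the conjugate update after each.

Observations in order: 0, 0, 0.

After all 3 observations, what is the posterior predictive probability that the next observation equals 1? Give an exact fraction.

obs 1: x=0 → posterior Beta(5, 7/3)
obs 2: x=0 → posterior Beta(5, 10/3)
obs 3: x=0 → posterior Beta(5, 13/3)

15/28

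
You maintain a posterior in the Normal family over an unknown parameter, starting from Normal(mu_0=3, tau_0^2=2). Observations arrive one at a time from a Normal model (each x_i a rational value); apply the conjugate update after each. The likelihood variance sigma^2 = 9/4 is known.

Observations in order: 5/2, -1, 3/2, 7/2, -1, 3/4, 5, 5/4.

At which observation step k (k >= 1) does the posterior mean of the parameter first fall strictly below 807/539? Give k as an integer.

k = 5

obs 1: x=5/2 → posterior Normal(47/17, 18/17)
obs 2: x=-1 → posterior Normal(39/25, 18/25)
obs 3: x=3/2 → posterior Normal(17/11, 6/11)
obs 4: x=7/2 → posterior Normal(79/41, 18/41)
obs 5: x=-1 → posterior Normal(71/49, 18/49)
obs 6: x=3/4 → posterior Normal(77/57, 6/19)
obs 7: x=5 → posterior Normal(9/5, 18/65)
obs 8: x=5/4 → posterior Normal(127/73, 18/73)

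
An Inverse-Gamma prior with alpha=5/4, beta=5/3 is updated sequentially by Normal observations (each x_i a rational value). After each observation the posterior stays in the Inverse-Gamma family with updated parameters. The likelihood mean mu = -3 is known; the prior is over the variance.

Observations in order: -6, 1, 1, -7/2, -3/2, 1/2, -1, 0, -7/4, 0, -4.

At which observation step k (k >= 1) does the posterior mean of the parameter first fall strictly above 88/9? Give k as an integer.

obs 1: x=-6 → posterior Inverse-Gamma(7/4, 37/6)
obs 2: x=1 → posterior Inverse-Gamma(9/4, 85/6)
obs 3: x=1 → posterior Inverse-Gamma(11/4, 133/6)
obs 4: x=-7/2 → posterior Inverse-Gamma(13/4, 535/24)
obs 5: x=-3/2 → posterior Inverse-Gamma(15/4, 281/12)
obs 6: x=1/2 → posterior Inverse-Gamma(17/4, 709/24)
obs 7: x=-1 → posterior Inverse-Gamma(19/4, 757/24)
obs 8: x=0 → posterior Inverse-Gamma(21/4, 865/24)
obs 9: x=-7/4 → posterior Inverse-Gamma(23/4, 3535/96)
obs 10: x=0 → posterior Inverse-Gamma(25/4, 3967/96)
obs 11: x=-4 → posterior Inverse-Gamma(27/4, 4015/96)

k = 2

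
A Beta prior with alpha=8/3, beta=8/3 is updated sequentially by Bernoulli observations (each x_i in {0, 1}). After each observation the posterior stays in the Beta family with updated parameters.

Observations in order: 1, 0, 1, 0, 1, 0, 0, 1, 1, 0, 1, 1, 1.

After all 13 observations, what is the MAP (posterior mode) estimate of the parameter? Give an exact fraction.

29/49

obs 1: x=1 → posterior Beta(11/3, 8/3)
obs 2: x=0 → posterior Beta(11/3, 11/3)
obs 3: x=1 → posterior Beta(14/3, 11/3)
obs 4: x=0 → posterior Beta(14/3, 14/3)
obs 5: x=1 → posterior Beta(17/3, 14/3)
obs 6: x=0 → posterior Beta(17/3, 17/3)
obs 7: x=0 → posterior Beta(17/3, 20/3)
obs 8: x=1 → posterior Beta(20/3, 20/3)
obs 9: x=1 → posterior Beta(23/3, 20/3)
obs 10: x=0 → posterior Beta(23/3, 23/3)
obs 11: x=1 → posterior Beta(26/3, 23/3)
obs 12: x=1 → posterior Beta(29/3, 23/3)
obs 13: x=1 → posterior Beta(32/3, 23/3)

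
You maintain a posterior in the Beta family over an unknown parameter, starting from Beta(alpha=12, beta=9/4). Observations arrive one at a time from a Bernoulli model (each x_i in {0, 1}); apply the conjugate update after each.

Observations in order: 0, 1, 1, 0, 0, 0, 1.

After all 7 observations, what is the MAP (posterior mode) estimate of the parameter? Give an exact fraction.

obs 1: x=0 → posterior Beta(12, 13/4)
obs 2: x=1 → posterior Beta(13, 13/4)
obs 3: x=1 → posterior Beta(14, 13/4)
obs 4: x=0 → posterior Beta(14, 17/4)
obs 5: x=0 → posterior Beta(14, 21/4)
obs 6: x=0 → posterior Beta(14, 25/4)
obs 7: x=1 → posterior Beta(15, 25/4)

8/11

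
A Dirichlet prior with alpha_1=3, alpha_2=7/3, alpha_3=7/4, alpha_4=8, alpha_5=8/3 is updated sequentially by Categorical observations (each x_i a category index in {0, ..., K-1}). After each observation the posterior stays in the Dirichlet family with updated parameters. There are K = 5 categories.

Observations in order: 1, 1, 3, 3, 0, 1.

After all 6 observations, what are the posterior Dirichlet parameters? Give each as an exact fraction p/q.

obs 1: x=1 → posterior Dirichlet(3, 10/3, 7/4, 8, 8/3)
obs 2: x=1 → posterior Dirichlet(3, 13/3, 7/4, 8, 8/3)
obs 3: x=3 → posterior Dirichlet(3, 13/3, 7/4, 9, 8/3)
obs 4: x=3 → posterior Dirichlet(3, 13/3, 7/4, 10, 8/3)
obs 5: x=0 → posterior Dirichlet(4, 13/3, 7/4, 10, 8/3)
obs 6: x=1 → posterior Dirichlet(4, 16/3, 7/4, 10, 8/3)

alpha_1=4, alpha_2=16/3, alpha_3=7/4, alpha_4=10, alpha_5=8/3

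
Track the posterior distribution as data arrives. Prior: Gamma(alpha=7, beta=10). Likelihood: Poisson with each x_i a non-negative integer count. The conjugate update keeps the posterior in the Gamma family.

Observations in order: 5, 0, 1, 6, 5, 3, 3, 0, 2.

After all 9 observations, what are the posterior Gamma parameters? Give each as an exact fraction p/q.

alpha=32, beta=19

obs 1: x=5 → posterior Gamma(12, 11)
obs 2: x=0 → posterior Gamma(12, 12)
obs 3: x=1 → posterior Gamma(13, 13)
obs 4: x=6 → posterior Gamma(19, 14)
obs 5: x=5 → posterior Gamma(24, 15)
obs 6: x=3 → posterior Gamma(27, 16)
obs 7: x=3 → posterior Gamma(30, 17)
obs 8: x=0 → posterior Gamma(30, 18)
obs 9: x=2 → posterior Gamma(32, 19)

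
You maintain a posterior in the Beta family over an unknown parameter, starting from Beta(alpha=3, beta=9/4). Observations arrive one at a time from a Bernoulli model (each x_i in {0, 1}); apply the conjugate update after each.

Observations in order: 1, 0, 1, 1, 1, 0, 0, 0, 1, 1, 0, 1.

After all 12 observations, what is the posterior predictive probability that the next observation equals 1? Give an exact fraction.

obs 1: x=1 → posterior Beta(4, 9/4)
obs 2: x=0 → posterior Beta(4, 13/4)
obs 3: x=1 → posterior Beta(5, 13/4)
obs 4: x=1 → posterior Beta(6, 13/4)
obs 5: x=1 → posterior Beta(7, 13/4)
obs 6: x=0 → posterior Beta(7, 17/4)
obs 7: x=0 → posterior Beta(7, 21/4)
obs 8: x=0 → posterior Beta(7, 25/4)
obs 9: x=1 → posterior Beta(8, 25/4)
obs 10: x=1 → posterior Beta(9, 25/4)
obs 11: x=0 → posterior Beta(9, 29/4)
obs 12: x=1 → posterior Beta(10, 29/4)

40/69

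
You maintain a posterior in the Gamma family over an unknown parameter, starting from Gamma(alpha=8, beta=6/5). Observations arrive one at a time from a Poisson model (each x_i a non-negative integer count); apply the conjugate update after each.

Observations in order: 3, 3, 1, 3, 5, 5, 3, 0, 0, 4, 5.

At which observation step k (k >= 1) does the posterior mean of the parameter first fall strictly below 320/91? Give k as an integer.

k = 4

obs 1: x=3 → posterior Gamma(11, 11/5)
obs 2: x=3 → posterior Gamma(14, 16/5)
obs 3: x=1 → posterior Gamma(15, 21/5)
obs 4: x=3 → posterior Gamma(18, 26/5)
obs 5: x=5 → posterior Gamma(23, 31/5)
obs 6: x=5 → posterior Gamma(28, 36/5)
obs 7: x=3 → posterior Gamma(31, 41/5)
obs 8: x=0 → posterior Gamma(31, 46/5)
obs 9: x=0 → posterior Gamma(31, 51/5)
obs 10: x=4 → posterior Gamma(35, 56/5)
obs 11: x=5 → posterior Gamma(40, 61/5)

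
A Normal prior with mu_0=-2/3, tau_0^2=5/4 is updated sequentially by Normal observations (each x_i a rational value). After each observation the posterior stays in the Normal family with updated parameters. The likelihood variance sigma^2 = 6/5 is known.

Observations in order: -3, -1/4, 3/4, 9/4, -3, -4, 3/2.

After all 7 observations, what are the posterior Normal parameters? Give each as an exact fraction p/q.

mu_0=-639/796, tau_0^2=30/199

obs 1: x=-3 → posterior Normal(-13/7, 30/49)
obs 2: x=-1/4 → posterior Normal(-389/296, 15/37)
obs 3: x=3/4 → posterior Normal(-157/198, 10/33)
obs 4: x=9/4 → posterior Normal(-89/496, 15/62)
obs 5: x=-3 → posterior Normal(-389/596, 30/149)
obs 6: x=-4 → posterior Normal(-263/232, 5/29)
obs 7: x=3/2 → posterior Normal(-639/796, 30/199)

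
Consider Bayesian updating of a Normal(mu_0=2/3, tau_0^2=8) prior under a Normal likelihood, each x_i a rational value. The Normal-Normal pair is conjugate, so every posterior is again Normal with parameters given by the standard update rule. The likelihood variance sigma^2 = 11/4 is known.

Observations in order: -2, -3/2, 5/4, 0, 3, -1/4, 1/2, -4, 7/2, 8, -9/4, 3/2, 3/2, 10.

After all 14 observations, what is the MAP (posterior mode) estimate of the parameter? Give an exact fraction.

obs 1: x=-2 → posterior Normal(-170/129, 88/43)
obs 2: x=-3/2 → posterior Normal(-314/225, 88/75)
obs 3: x=5/4 → posterior Normal(-194/321, 88/107)
obs 4: x=0 → posterior Normal(-194/417, 88/139)
obs 5: x=3 → posterior Normal(94/513, 88/171)
obs 6: x=-1/4 → posterior Normal(10/87, 88/203)
obs 7: x=1/2 → posterior Normal(118/705, 88/235)
obs 8: x=-4 → posterior Normal(-266/801, 88/267)
obs 9: x=7/2 → posterior Normal(70/897, 88/299)
obs 10: x=8 → posterior Normal(838/993, 88/331)
obs 11: x=-9/4 → posterior Normal(622/1089, 8/33)
obs 12: x=3/2 → posterior Normal(766/1185, 88/395)
obs 13: x=3/2 → posterior Normal(130/183, 88/427)
obs 14: x=10 → posterior Normal(110/81, 88/459)

110/81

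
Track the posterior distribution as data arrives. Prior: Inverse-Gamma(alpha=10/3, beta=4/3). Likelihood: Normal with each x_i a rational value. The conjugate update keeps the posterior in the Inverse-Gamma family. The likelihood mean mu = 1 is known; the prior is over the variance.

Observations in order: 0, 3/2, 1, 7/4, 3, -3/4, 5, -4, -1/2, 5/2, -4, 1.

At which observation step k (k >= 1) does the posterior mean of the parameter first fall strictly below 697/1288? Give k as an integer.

obs 1: x=0 → posterior Inverse-Gamma(23/6, 11/6)
obs 2: x=3/2 → posterior Inverse-Gamma(13/3, 47/24)
obs 3: x=1 → posterior Inverse-Gamma(29/6, 47/24)
obs 4: x=7/4 → posterior Inverse-Gamma(16/3, 215/96)
obs 5: x=3 → posterior Inverse-Gamma(35/6, 407/96)
obs 6: x=-3/4 → posterior Inverse-Gamma(19/3, 277/48)
obs 7: x=5 → posterior Inverse-Gamma(41/6, 661/48)
obs 8: x=-4 → posterior Inverse-Gamma(22/3, 1261/48)
obs 9: x=-1/2 → posterior Inverse-Gamma(47/6, 1315/48)
obs 10: x=5/2 → posterior Inverse-Gamma(25/3, 1369/48)
obs 11: x=-4 → posterior Inverse-Gamma(53/6, 1969/48)
obs 12: x=1 → posterior Inverse-Gamma(28/3, 1969/48)

k = 3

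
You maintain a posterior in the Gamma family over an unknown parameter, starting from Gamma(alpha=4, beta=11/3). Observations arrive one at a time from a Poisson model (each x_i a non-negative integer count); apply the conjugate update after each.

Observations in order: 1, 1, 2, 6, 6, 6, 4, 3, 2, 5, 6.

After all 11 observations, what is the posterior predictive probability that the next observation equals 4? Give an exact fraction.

obs 1: x=1 → posterior Gamma(5, 14/3)
obs 2: x=1 → posterior Gamma(6, 17/3)
obs 3: x=2 → posterior Gamma(8, 20/3)
obs 4: x=6 → posterior Gamma(14, 23/3)
obs 5: x=6 → posterior Gamma(20, 26/3)
obs 6: x=6 → posterior Gamma(26, 29/3)
obs 7: x=4 → posterior Gamma(30, 32/3)
obs 8: x=3 → posterior Gamma(33, 35/3)
obs 9: x=2 → posterior Gamma(35, 38/3)
obs 10: x=5 → posterior Gamma(40, 41/3)
obs 11: x=6 → posterior Gamma(46, 44/3)

1449746418802986662785298945138352744276649903815120693859791442956542813078028288/8566334697992967007470625843214916637570443887069350872071897312001270514603864367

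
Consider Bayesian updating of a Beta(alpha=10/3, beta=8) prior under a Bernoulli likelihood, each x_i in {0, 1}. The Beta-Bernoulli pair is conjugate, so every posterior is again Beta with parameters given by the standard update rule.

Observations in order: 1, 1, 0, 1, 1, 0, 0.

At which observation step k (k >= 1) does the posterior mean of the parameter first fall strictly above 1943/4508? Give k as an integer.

k = 5

obs 1: x=1 → posterior Beta(13/3, 8)
obs 2: x=1 → posterior Beta(16/3, 8)
obs 3: x=0 → posterior Beta(16/3, 9)
obs 4: x=1 → posterior Beta(19/3, 9)
obs 5: x=1 → posterior Beta(22/3, 9)
obs 6: x=0 → posterior Beta(22/3, 10)
obs 7: x=0 → posterior Beta(22/3, 11)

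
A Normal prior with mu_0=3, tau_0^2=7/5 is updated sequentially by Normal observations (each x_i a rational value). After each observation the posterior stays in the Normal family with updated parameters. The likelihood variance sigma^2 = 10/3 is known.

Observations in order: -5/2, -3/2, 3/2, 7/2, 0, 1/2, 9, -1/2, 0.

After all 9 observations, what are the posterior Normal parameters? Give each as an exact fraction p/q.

obs 1: x=-5/2 → posterior Normal(195/142, 70/71)
obs 2: x=-3/2 → posterior Normal(33/46, 35/46)
obs 3: x=3/2 → posterior Normal(195/226, 70/113)
obs 4: x=7/2 → posterior Normal(171/134, 35/67)
obs 5: x=0 → posterior Normal(171/155, 14/31)
obs 6: x=1/2 → posterior Normal(33/32, 35/88)
obs 7: x=9 → posterior Normal(741/394, 70/197)
obs 8: x=-1/2 → posterior Normal(180/109, 35/109)
obs 9: x=0 → posterior Normal(360/239, 70/239)

mu_0=360/239, tau_0^2=70/239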